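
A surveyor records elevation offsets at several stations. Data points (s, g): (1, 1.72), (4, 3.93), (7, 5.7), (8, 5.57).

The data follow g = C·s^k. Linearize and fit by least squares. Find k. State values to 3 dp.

k = 0.587

Taking logs, ln g = k·ln s + ln C, so regress ln g on ln s.
Sums: Σln s = 5.4116, Σ(ln s)² = 10.0325, Σln g = 5.3688, Σln s·ln g = 8.8554.
Normal system: [[10.0325, 5.4116]; [5.4116, 4]]·[k, ln C]ᵀ = [8.8554, 5.3688]ᵀ.
Solving (det = 10.8439): k = 0.58717, ln C = 0.54782.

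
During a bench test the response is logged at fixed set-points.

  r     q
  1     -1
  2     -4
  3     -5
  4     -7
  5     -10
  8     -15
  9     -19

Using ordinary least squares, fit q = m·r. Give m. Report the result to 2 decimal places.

m = -1.97

Compute the Gram sums: Σr·r = 200.
And Σr·q = -393.
Hence m = -393 / 200 ≈ -1.965.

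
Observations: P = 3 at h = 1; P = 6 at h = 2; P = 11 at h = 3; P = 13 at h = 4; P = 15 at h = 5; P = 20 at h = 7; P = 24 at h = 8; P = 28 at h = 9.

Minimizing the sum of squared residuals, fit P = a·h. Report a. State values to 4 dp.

a = 3.0482

AᵀA·[a]ᵀ = AᵀP reads: 249·a = 759.
(Σh·h = 249, Σh·P = 759.)
a = 759/249 = 3.04819.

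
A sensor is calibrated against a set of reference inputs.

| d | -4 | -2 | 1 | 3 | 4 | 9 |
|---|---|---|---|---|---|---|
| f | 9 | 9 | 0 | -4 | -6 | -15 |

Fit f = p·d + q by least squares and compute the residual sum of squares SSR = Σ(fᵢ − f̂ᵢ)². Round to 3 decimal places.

Normal-equation sums: Σd·d = 127, Σd = 11, Σ1 = 6.
Moment sums: Σd·f = -225, Σf = -7.
Eliminating q: 6·(row 1) − 11·(row 2) gives 641·p = 6·(-225) − 11·(-7) = -1273, so p = -1273/641.
Then q = ((-7) − 11·(-1273/641))/6 = 1586/641.
Residuals: -909/641, 1637/641, -313/641, -331/641, -340/641, 256/641; SSR = 6076/641.

SSR = 9.479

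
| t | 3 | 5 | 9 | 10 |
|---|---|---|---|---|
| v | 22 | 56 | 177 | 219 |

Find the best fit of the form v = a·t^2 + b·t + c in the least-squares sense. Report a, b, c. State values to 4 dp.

Setting ∂/∂a … = 0 gives: 17267·a + 1881·b + 215·c = 37835;  1881·a + 215·b + 27·c = 4129;  215·a + 27·b + 4·c = 474.
(Σt^2·t^2 = 17267, Σt^2·t = 1881, Σt^2 = 215, Σt·t = 215, Σt = 27, Σ1 = 4, Σt^2·v = 37835, Σt·v = 4129, Σv = 474.)
Row-reducing yields a = 10511/4684, b = -4987/4684, c = 11875/2342.

a = 2.2440, b = -1.0647, c = 5.0705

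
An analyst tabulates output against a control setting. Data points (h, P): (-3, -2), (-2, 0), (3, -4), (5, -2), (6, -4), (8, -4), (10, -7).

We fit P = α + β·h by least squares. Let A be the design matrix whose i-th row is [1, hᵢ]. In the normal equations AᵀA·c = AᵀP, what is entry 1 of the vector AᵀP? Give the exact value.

Entry 1 ↔ basis 1, so (AᵀP)_{1} = Σᵢ Pᵢ = (1)·(-2) + (1)·(0) + (1)·(-4) + (1)·(-2) + (1)·(-4) + (1)·(-4) + (1)·(-7) = -23.

-23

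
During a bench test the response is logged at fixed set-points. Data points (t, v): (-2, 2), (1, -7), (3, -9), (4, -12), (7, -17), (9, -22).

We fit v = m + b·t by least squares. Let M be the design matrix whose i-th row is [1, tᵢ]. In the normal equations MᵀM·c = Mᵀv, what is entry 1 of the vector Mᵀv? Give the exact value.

Entry 1 ↔ basis 1, so (Mᵀv)_{1} = Σᵢ vᵢ = (1)·(2) + (1)·(-7) + (1)·(-9) + (1)·(-12) + (1)·(-17) + (1)·(-22) = -65.

-65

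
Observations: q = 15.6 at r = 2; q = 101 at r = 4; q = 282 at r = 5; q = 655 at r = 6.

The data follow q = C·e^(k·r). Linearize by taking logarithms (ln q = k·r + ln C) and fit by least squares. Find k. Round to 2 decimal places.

k = 0.94

Taking logs, ln q = k·r + ln C, so regress ln q on r.
Σr = 17.0000, Σ(r)² = 81.0000, Σln q = 19.4889, Σr·ln q = 91.0724.
Equations: 81.0000·k + 17.0000·ln C = 91.0724;  17.0000·k + 4·ln C = 19.4889.
Slope k = (n·Σr·ln q − Σr·Σln q)/(n·Σ(r)² − (Σr)²) = (4·91.0724 − 17.0000·19.4889)/35.0000 = 0.94222; ln C = (Σln q − k·Σr)/n = 0.86781.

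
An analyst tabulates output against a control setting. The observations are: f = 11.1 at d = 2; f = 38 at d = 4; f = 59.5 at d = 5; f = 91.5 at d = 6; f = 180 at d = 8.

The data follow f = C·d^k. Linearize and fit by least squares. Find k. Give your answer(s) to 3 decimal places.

Let Y = ln f. Fitting Y = k·ln d + ln C by least squares:
Σln d = 7.5601, Σ(ln d)² = 12.5270, Σln f = 19.8398, Σln d·ln f = 32.1779.
Equations: 12.5270·k + 7.5601·ln C = 32.1779;  7.5601·k + 5·ln C = 19.8398.
Solving (det = 5.4804): k = 1.98874, ln C = 0.96096.

k = 1.989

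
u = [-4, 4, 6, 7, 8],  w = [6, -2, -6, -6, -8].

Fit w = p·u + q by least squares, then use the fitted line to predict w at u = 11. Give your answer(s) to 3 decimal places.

ŵ = -11.026

The normal equations are: 181·p + 21·q = -174;  21·p + 5·q = -16.
(Σu·u = 181, Σu = 21, Σ1 = 5, Σu·w = -174, Σw = -16.)
Δ = 181·5 − 21² = 464.
p = ((-174)·5 − 21·(-16))/464 = -267/232; q = (181·(-16) − 21·(-174))/464 = 379/232.
At u = 11: ŵ = (-267/232)·(11) + (379/232)·(1) = -1279/116.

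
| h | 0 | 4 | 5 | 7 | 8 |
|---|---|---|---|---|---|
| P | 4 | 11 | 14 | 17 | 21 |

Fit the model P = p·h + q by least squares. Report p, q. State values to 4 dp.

p = 2.0464, q = 3.5773

Compute the Gram sums: Σh·h = 154, Σh = 24, Σ1 = 5.
Right-hand side: Σh·P = 401, ΣP = 67.
So AᵀA·[p, q]ᵀ = AᵀP: [[154, 24]; [24, 5]]·[p, q]ᵀ = [401, 67]ᵀ.
Δ = 154·5 − 24² = 194.
p = (401·5 − 24·67)/194 = 397/194; q = (154·67 − 24·401)/194 = 347/97.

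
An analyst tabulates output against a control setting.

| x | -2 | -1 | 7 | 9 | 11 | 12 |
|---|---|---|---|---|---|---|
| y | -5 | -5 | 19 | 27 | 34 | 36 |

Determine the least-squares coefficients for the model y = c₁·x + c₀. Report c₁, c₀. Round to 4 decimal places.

c₁ = 3.0489, c₀ = -0.6268

Compute the Gram sums: Σx·x = 400, Σx = 36, Σ1 = 6.
And Σx·y = 1197, Σy = 106.
AᵀA·[c₁, c₀]ᵀ = Aᵀy becomes [[400, 36]; [36, 6]]·[c₁, c₀]ᵀ = [1197, 106]ᵀ.
Determinant 400·6 − 36² = 1104.
c₁ = (1197·6 − 36·106)/1104 = 561/184; c₀ = (400·106 − 36·1197)/1104 = -173/276.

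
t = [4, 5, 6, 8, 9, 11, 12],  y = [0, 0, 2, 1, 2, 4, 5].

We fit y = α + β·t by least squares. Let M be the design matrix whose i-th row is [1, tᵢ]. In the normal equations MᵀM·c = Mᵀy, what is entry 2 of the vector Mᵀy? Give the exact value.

Entry 2 ↔ basis t, so (Mᵀy)_{2} = Σᵢ (t)·yᵢ = (4)·(0) + (5)·(0) + (6)·(2) + (8)·(1) + (9)·(2) + (11)·(4) + (12)·(5) = 142.

142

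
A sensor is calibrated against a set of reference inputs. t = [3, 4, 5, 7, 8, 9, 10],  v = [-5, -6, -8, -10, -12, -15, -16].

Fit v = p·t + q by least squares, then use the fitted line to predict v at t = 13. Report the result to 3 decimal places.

v̂ = -20.589

The normal system XᵀX·[p, q]ᵀ = Xᵀv is [[344, 46]; [46, 7]]·[p, q]ᵀ = [-540, -72]ᵀ.
Determinant 344·7 − 46² = 292.
p = ((-540)·7 − 46·(-72))/292 = -117/73; q = (344·(-72) − 46·(-540))/292 = 18/73.
At t = 13: v̂ = (-117/73)·(13) + (18/73)·(1) = -1503/73.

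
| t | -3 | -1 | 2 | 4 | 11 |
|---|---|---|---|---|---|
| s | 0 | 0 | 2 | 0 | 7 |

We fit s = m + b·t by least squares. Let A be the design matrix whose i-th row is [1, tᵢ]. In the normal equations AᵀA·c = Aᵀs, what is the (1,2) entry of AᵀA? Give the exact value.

13

Row 1 ↔ basis 1, column 2 ↔ basis t, so (AᵀA)_{1,2} = Σᵢ t = (1)·(-3) + (1)·(-1) + (1)·(2) + (1)·(4) + (1)·(11) = 13.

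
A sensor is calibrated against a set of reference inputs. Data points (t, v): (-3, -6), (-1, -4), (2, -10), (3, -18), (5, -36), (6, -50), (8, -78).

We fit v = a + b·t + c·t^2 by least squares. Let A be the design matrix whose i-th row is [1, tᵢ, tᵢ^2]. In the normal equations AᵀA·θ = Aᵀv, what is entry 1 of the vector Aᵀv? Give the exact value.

-202

Entry 1 ↔ basis 1, so (Aᵀv)_{1} = Σᵢ vᵢ = (1)·(-6) + (1)·(-4) + (1)·(-10) + (1)·(-18) + (1)·(-36) + (1)·(-50) + (1)·(-78) = -202.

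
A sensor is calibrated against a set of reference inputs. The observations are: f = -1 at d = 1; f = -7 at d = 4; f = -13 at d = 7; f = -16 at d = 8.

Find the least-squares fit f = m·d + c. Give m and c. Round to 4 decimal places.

m = -2.1000, c = 1.2500

Forming XᵀX = [[130, 20]; [20, 4]] and Xᵀf = [-248, -37]ᵀ gives XᵀX·[m, c]ᵀ = Xᵀf.
Determinant 130·4 − 20² = 120.
m = ((-248)·4 − 20·(-37))/120 = -21/10; c = (130·(-37) − 20·(-248))/120 = 5/4.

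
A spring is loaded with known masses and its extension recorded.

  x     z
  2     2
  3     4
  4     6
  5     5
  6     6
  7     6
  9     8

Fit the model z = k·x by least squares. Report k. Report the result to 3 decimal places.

k = 0.977

Sums needed: Σx·x = 220.
Right-hand side: Σx·z = 215.
Normal equations: [[220]]·[k]ᵀ = [215]ᵀ.
k = 215/220 = 0.977273.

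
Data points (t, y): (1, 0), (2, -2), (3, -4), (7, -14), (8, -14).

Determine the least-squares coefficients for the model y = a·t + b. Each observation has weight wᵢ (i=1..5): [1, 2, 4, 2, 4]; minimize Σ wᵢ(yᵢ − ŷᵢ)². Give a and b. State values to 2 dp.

From the data, Σwᵢ·t·t = 399, Σwᵢ·t = 63, Σwᵢ·1 = 13.
For AᵀWy: Σwᵢ·t·y = -700, Σwᵢ·y = -104.
AᵀWA·[a, b]ᵀ = AᵀWy becomes [[399, 63]; [63, 13]]·[a, b]ᵀ = [-700, -104]ᵀ.
Δ = 399·13 − 63² = 1218.
a = ((-700)·13 − 63·(-104))/1218 = -182/87; b = (399·(-104) − 63·(-700))/1218 = 62/29.

a = -2.09, b = 2.14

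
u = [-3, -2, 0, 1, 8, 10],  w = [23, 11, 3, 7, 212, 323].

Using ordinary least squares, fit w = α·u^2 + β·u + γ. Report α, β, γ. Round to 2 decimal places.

Forming AᵀA = [[14194, 1478, 178]; [1478, 178, 14]; [178, 14, 6]] and Aᵀw = [46126, 4842, 579]ᵀ gives AᵀA·[α, β, γ]ᵀ = Aᵀw.
Row-reducing yields α = 186557/62304, β = 132491/62304, γ = 28111/10384.

α = 2.99, β = 2.13, γ = 2.71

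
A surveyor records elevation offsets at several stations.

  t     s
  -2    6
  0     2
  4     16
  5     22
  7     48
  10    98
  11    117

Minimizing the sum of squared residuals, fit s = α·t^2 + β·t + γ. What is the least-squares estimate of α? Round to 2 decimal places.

Forming MᵀM = [[27939, 2855, 315]; [2855, 315, 35]; [315, 35, 7]] and Mᵀs = [27139, 2765, 309]ᵀ gives MᵀM·[α, β, γ]ᵀ = Mᵀs.
Inverting the 3×3 Gram matrix, [α, β, γ]ᵀ = [7279/7214, -1843/3607, 65251/50498]ᵀ.

α = 1.01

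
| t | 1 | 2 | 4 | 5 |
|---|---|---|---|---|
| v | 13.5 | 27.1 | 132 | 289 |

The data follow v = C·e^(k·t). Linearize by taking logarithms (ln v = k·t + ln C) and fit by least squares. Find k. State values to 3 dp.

With ln vᵢ as the transformed response and tᵢ as the regressor:
Sums: Σt = 12.0000, Σ(t)² = 46.0000, Σln v = 16.4515, Σt·ln v = 57.0651.
Normal system: [[46.0000, 12.0000]; [12.0000, 4]]·[k, ln C]ᵀ = [57.0651, 16.4515]ᵀ.
Slope k = (n·Σt·ln v − Σt·Σln v)/(n·Σ(t)² − (Σt)²) = (4·57.0651 − 12.0000·16.4515)/40.0000 = 0.77107; ln C = (Σln v − k·Σt)/n = 1.79964.

k = 0.771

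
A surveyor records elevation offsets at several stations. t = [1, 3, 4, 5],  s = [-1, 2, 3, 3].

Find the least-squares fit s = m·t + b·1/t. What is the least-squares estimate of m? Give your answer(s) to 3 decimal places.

m = 0.758

From the data, Σt·t = 51, Σt·1/t = 4, Σ1/t·1/t = 4369/3600.
For Xᵀs: Σt·s = 32, Σ1/t·s = 61/60.
So XᵀX·[m, b]ᵀ = Xᵀs: [[51, 4]; [4, 4369/3600]]·[m, b]ᵀ = [32, 61/60]ᵀ.
det = 51·(4369/3600) − 4² = 55073/1200.
m = (32·(4369/3600) − 4·(61/60))/(55073/1200) = 125168/165219; b = (51·(61/60) − 4·32)/(55073/1200) = -91380/55073.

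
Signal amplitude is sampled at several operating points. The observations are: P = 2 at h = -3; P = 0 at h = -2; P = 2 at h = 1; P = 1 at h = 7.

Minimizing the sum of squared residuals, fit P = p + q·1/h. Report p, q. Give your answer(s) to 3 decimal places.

p = 1.188, q = 0.802

The normal system AᵀA·[p, q]ᵀ = AᵀP is [[4, 13/42]; [13/42, 2437/1764]]·[p, q]ᵀ = [5, 31/21]ᵀ.
Determinant 4·(2437/1764) − (13/42)² = 3193/588.
p = (5·(2437/1764) − (13/42)·(31/21))/(3193/588) = 3793/3193; q = (4·(31/21) − (13/42)·5)/(3193/588) = 2562/3193.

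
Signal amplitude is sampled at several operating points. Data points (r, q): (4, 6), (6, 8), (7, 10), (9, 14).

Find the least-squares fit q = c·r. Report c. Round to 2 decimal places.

c = 1.47

Entries of AᵀA: Σr·r = 182.
And Σr·q = 268.
So AᵀA·[c]ᵀ = Aᵀq: [[182]]·[c]ᵀ = [268]ᵀ.
Hence c = 268 / 182 ≈ 1.47253.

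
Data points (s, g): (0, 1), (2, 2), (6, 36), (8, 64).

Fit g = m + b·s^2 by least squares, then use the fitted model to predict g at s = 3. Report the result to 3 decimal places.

Compute the Gram sums: Σ1 = 4, Σs^2 = 104, Σs^2·s^2 = 5408.
Right-hand side: Σg = 103, Σs^2·g = 5400.
Δ = 4·5408 − 104² = 10816.
m = (103·5408 − 104·5400)/10816 = -11/26; b = (4·5400 − 104·103)/10816 = 1361/1352.
At s = 3: ĝ = (-11/26)·(1) + (1361/1352)·(9) = 11677/1352.

ĝ = 8.637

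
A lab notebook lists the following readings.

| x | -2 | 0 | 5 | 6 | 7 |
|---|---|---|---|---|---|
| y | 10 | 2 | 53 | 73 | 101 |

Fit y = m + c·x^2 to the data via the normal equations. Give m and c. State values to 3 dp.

Entries of MᵀM: Σ1 = 5, Σx^2 = 114, Σx^2·x^2 = 4338.
And Σy = 239, Σx^2·y = 8942.
Normal equations: [[5, 114]; [114, 4338]]·[m, c]ᵀ = [239, 8942]ᵀ.
Determinant 5·4338 − 114² = 8694.
m = (239·4338 − 114·8942)/8694 = 2899/1449; c = (5·8942 − 114·239)/8694 = 8732/4347.

m = 2.001, c = 2.009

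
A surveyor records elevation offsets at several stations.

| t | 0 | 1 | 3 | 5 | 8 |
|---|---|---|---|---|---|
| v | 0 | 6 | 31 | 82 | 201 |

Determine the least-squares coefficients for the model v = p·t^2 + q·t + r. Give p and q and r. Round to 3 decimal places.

Forming MᵀM = [[4803, 665, 99]; [665, 99, 17]; [99, 17, 5]] and Mᵀv = [15199, 2117, 320]ᵀ gives MᵀM·[p, q, r]ᵀ = Mᵀv.
Inverting the 3×3 Gram matrix, [p, q, r]ᵀ = [8510/2899, 9145/5798, 2983/5798]ᵀ.

p = 2.935, q = 1.577, r = 0.514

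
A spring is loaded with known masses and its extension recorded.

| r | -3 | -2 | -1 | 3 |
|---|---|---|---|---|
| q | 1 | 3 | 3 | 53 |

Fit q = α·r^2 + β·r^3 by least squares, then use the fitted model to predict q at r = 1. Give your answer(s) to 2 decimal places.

q̂ = 3.95

Sums needed: Σr^2·r^2 = 179, Σr^2·r^3 = -33, Σr^3·r^3 = 1523.
Right-hand side: Σr^2·q = 501, Σr^3·q = 1377.
Determinant 179·1523 − (-33)² = 271528.
α = (501·1523 − (-33)·1377)/271528 = 101058/33941; β = (179·1377 − (-33)·501)/271528 = 32877/33941.
At r = 1: q̂ = (101058/33941)·(1) + (32877/33941)·(1) = 133935/33941.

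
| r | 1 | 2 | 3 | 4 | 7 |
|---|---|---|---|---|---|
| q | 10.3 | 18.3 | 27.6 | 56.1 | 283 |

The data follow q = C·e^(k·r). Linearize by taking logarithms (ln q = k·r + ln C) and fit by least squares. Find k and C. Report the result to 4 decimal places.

k = 0.5541, C = 5.8247

With ln qᵢ as the transformed response and rᵢ as the regressor:
Σr = 17.0000, Σ(r)² = 79.0000, Σln q = 18.2294, Σr·ln q = 73.7261.
Equations: 79.0000·k + 17.0000·ln C = 73.7261;  17.0000·k + 5·ln C = 18.2294.
Δ = 79.0000·5 − (17.0000)² = 106.0000; k = (73.7261·5 − 17.0000·18.2294)/106.0000 = 0.55405, ln C = (79.0000·18.2294 − 17.0000·73.7261)/106.0000 = 1.76210, so C = exp(1.76210) = 5.82467.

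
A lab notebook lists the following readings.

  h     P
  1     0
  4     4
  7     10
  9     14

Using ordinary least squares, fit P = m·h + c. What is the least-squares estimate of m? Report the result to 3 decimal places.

The normal equations are: 147·m + 21·c = 212;  21·m + 4·c = 28.
(Σh·h = 147, Σh = 21, Σ1 = 4, Σh·P = 212, ΣP = 28.)
Eliminating c: 4·(row 1) − 21·(row 2) gives 147·m = 4·212 − 21·28 = 260, so m = 260/147.
Then c = (28 − 21·(260/147))/4 = -16/7.

m = 1.769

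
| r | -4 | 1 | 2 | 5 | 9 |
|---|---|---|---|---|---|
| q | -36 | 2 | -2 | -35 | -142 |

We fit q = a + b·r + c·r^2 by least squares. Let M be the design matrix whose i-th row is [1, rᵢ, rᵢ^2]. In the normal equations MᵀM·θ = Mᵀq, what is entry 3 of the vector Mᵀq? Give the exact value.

-12959

Entry 3 ↔ basis r^2, so (Mᵀq)_{3} = Σᵢ (r^2)·qᵢ = (16)·(-36) + (1)·(2) + (4)·(-2) + (25)·(-35) + (81)·(-142) = -12959.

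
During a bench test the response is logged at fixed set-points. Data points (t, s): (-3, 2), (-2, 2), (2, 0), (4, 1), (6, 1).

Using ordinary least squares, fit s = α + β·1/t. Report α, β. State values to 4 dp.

α = 1.2321, β = -1.9286

Setting ∂/∂α … = 0 gives: 5·α + (1/12)·β = 6;  (1/12)·α + (101/144)·β = -5/4.
Δ = 5·(101/144) − (1/12)² = 7/2.
α = (6·(101/144) − (1/12)·(-5/4))/(7/2) = 69/56; β = (5·(-5/4) − (1/12)·6)/(7/2) = -27/14.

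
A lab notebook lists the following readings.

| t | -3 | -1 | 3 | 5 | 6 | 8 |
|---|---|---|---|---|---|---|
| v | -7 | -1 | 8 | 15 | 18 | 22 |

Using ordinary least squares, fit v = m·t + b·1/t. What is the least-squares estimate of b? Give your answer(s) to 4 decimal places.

b = -2.0130

Forming MᵀM = [[144, 6]; [6, 2089/1600]] and Mᵀv = [405, 59/4]ᵀ gives MᵀM·[m, b]ᵀ = Mᵀv.
Δ = 144·(2089/1600) − 6² = 15201/100.
m = (405·(2089/1600) − 6·(59/4))/(15201/100) = 234815/81072; b = (144·(59/4) − 6·405)/(15201/100) = -3400/1689.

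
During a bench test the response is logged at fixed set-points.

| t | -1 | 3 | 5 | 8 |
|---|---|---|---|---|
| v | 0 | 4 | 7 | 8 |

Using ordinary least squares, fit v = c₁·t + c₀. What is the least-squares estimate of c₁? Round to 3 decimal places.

c₁ = 0.930

The normal equations are: 99·c₁ + 15·c₀ = 111;  15·c₁ + 4·c₀ = 19.
Eliminating c₀: 4·(row 1) − 15·(row 2) gives 171·c₁ = 4·111 − 15·19 = 159, so c₁ = 53/57.
Then c₀ = (19 − 15·(53/57))/4 = 24/19.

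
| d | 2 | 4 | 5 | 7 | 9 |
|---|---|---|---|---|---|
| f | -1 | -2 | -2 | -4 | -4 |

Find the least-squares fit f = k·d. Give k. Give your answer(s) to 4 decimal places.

k = -0.4800

Normal-equation sums: Σd·d = 175.
Right-hand side: Σd·f = -84.
MᵀM·[k]ᵀ = Mᵀf becomes [[175]]·[k]ᵀ = [-84]ᵀ.
k = (-84)/175 = -0.48.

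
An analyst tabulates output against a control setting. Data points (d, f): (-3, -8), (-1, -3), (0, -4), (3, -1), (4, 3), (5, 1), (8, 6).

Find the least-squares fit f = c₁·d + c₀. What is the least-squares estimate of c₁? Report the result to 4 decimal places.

The normal equations are: 124·c₁ + 16·c₀ = 89;  16·c₁ + 7·c₀ = -6.
(Σd·d = 124, Σd = 16, Σ1 = 7, Σd·f = 89, Σf = -6.)
Eliminating c₀: 7·(row 1) − 16·(row 2) gives 612·c₁ = 7·89 − 16·(-6) = 719, so c₁ = 719/612.
Then c₀ = ((-6) − 16·(719/612))/7 = -542/153.

c₁ = 1.1748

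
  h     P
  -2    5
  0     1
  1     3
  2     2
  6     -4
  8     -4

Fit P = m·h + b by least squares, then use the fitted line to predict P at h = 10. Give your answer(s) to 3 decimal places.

P̂ = -6.476

AᵀA·[m, b]ᵀ = AᵀP reads: 109·m + 15·b = -59;  15·m + 6·b = 3.
Eliminating b: 6·(row 1) − 15·(row 2) gives 429·m = 6·(-59) − 15·3 = -399, so m = -133/143.
Then b = (3 − 15·(-133/143))/6 = 404/143.
At h = 10: P̂ = (-133/143)·(10) + (404/143)·(1) = -926/143.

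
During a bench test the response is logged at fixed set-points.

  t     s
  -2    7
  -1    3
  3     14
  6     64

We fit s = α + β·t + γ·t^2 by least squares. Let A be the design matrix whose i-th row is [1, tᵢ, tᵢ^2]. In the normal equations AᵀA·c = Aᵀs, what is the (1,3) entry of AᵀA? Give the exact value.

Row 1 ↔ basis 1, column 3 ↔ basis t^2, so (AᵀA)_{1,3} = Σᵢ t^2 = (1)·(4) + (1)·(1) + (1)·(9) + (1)·(36) = 50.

50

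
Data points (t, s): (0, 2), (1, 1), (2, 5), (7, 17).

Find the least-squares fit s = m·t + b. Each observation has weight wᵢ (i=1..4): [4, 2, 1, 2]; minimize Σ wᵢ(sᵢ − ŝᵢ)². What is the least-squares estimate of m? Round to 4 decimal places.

Normal-equation sums: Σwᵢ·t·t = 104, Σwᵢ·t = 18, Σwᵢ·1 = 9.
And Σwᵢ·t·s = 250, Σwᵢ·s = 49.
So MᵀWM·[m, b]ᵀ = MᵀWs: [[104, 18]; [18, 9]]·[m, b]ᵀ = [250, 49]ᵀ.
Eliminating b: 9·(row 1) − 18·(row 2) gives 612·m = 9·250 − 18·49 = 1368, so m = 38/17.
Then b = (49 − 18·(38/17))/9 = 149/153.

m = 2.2353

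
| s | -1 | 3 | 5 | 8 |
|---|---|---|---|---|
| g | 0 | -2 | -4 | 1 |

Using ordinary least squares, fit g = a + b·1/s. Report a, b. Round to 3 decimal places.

a = -1.383, b = -1.555

From the data, Σ1 = 4, Σ1/s = -41/120, Σ1/s·1/s = 16801/14400.
And Σg = -5, Σ1/s·g = -161/120.
Normal equations: [[4, -41/120]; [-41/120, 16801/14400]]·[a, b]ᵀ = [-5, -161/120]ᵀ.
Eliminating b: (16801/14400)·(row 1) − (-41/120)·(row 2) gives (21841/4800)·a = (16801/14400)·(-5) − (-41/120)·(-161/120) = -15101/2400, so a = -30202/21841.
Then b = ((-161/120) − (-41/120)·(-30202/21841))/(16801/14400) = -33960/21841.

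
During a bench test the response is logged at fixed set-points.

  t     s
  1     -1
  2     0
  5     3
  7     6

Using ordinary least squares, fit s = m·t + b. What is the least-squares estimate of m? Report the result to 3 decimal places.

The normal system AᵀA·[m, b]ᵀ = Aᵀs is [[79, 15]; [15, 4]]·[m, b]ᵀ = [56, 8]ᵀ.
Determinant 79·4 − 15² = 91.
m = (56·4 − 15·8)/91 = 8/7; b = (79·8 − 15·56)/91 = -16/7.

m = 1.143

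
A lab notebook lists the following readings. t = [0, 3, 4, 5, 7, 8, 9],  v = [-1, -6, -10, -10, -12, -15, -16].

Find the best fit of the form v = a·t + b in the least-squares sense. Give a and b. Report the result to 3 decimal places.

Forming AᵀA = [[244, 36]; [36, 7]] and Aᵀv = [-456, -70]ᵀ gives AᵀA·[a, b]ᵀ = Aᵀv.
Eliminating b: 7·(row 1) − 36·(row 2) gives 412·a = 7·(-456) − 36·(-70) = -672, so a = -168/103.
Then b = ((-70) − 36·(-168/103))/7 = -166/103.

a = -1.631, b = -1.612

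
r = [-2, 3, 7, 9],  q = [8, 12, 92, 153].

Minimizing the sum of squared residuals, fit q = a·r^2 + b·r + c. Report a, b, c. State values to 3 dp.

Forming AᵀA = [[9059, 1091, 143]; [1091, 143, 17]; [143, 17, 4]] and Aᵀq = [17041, 2041, 265]ᵀ gives AᵀA·[a, b, c]ᵀ = Aᵀq.
Inverting the 3×3 Gram matrix, [a, b, c]ᵀ = [5185/2539, -2588/2539, -6156/2539]ᵀ.

a = 2.042, b = -1.019, c = -2.425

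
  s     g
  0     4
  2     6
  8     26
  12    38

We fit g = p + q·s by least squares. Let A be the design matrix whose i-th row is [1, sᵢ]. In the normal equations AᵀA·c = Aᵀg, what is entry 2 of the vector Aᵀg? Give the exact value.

Entry 2 ↔ basis s, so (Aᵀg)_{2} = Σᵢ (s)·gᵢ = (0)·(4) + (2)·(6) + (8)·(26) + (12)·(38) = 676.

676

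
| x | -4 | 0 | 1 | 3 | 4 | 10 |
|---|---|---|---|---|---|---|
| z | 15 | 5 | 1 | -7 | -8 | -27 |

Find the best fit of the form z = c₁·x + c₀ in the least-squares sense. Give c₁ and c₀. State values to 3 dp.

Sums needed: Σx·x = 142, Σx = 14, Σ1 = 6.
Moment sums: Σx·z = -382, Σz = -21.
Eliminating c₀: 6·(row 1) − 14·(row 2) gives 656·c₁ = 6·(-382) − 14·(-21) = -1998, so c₁ = -999/328.
Then c₀ = ((-21) − 14·(-999/328))/6 = 1183/328.

c₁ = -3.046, c₀ = 3.607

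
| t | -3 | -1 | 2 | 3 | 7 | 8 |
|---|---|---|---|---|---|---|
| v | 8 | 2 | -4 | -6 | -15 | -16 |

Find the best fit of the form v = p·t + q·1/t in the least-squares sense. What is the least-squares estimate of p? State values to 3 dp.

Setting ∂/∂p … = 0 gives: 136·p + 6·q = -285;  6·p + (42569/28224)·q = -269/21.
Eliminating q: (42569/28224)·(row 1) − 6·(row 2) gives (596665/3528)·p = (42569/28224)·(-285) − 6·(-269/21) = -3320983/9408, so p = -9962949/4773320.
Then q = ((-269/21) − 6·(-9962949/4773320))/(42569/28224) = -113232/596665.

p = -2.087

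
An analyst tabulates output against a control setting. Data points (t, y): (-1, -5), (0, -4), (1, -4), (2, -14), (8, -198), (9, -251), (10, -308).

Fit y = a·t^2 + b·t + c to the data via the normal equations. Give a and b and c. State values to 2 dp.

Normal-equation sums: Σt^2·t^2 = 20675, Σt^2·t = 2249, Σt^2 = 251, Σt·t = 251, Σt = 29, Σ1 = 7.
For Xᵀy: Σt^2·y = -63868, Σt·y = -6950, Σy = -784.
Normal equations: [[20675, 2249, 251]; [2249, 251, 29]; [251, 29, 7]]·[a, b, c]ᵀ = [-63868, -6950, -784]ᵀ.
Row-reducing yields a = -88673/28749, b = 12067/57498, c = -1177/518.

a = -3.08, b = 0.21, c = -2.27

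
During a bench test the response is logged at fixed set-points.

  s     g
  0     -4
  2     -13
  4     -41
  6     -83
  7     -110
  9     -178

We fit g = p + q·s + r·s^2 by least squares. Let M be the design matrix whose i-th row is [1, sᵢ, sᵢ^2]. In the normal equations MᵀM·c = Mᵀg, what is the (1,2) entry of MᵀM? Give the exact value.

28

Row 1 ↔ basis 1, column 2 ↔ basis s, so (MᵀM)_{1,2} = Σᵢ s = (1)·(0) + (1)·(2) + (1)·(4) + (1)·(6) + (1)·(7) + (1)·(9) = 28.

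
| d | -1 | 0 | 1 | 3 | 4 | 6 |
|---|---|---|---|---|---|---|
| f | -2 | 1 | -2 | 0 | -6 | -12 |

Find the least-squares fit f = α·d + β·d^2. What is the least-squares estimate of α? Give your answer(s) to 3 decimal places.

α = 0.727

From the data, Σd·d = 63, Σd·d^2 = 307, Σd^2·d^2 = 1635.
Moment sums: Σd·f = -96, Σd^2·f = -532.
MᵀM·[α, β]ᵀ = Mᵀf becomes [[63, 307]; [307, 1635]]·[α, β]ᵀ = [-96, -532]ᵀ.
det = 63·1635 − 307² = 8756.
α = ((-96)·1635 − 307·(-532))/8756 = 1591/2189; β = (63·(-532) − 307·(-96))/8756 = -1011/2189.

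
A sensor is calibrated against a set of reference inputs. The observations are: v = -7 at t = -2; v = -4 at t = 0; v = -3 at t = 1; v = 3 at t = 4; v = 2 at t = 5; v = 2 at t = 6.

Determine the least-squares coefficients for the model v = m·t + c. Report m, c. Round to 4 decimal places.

The normal system XᵀX·[m, c]ᵀ = Xᵀv is [[82, 14]; [14, 6]]·[m, c]ᵀ = [45, -7]ᵀ.
Determinant 82·6 − 14² = 296.
m = (45·6 − 14·(-7))/296 = 46/37; c = (82·(-7) − 14·45)/296 = -301/74.

m = 1.2432, c = -4.0676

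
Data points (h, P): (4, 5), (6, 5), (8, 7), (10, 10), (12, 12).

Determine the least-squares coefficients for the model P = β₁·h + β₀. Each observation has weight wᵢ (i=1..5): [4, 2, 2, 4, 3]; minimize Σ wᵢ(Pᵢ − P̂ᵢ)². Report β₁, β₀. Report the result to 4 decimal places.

β₁ = 0.9118, β₀ = 0.7059

Forming XᵀWX = [[1096, 120]; [120, 15]] and XᵀWP = [1084, 120]ᵀ gives XᵀWX·[β₁, β₀]ᵀ = XᵀWP.
Determinant 1096·15 − 120² = 2040.
β₁ = (1084·15 − 120·120)/2040 = 31/34; β₀ = (1096·120 − 120·1084)/2040 = 12/17.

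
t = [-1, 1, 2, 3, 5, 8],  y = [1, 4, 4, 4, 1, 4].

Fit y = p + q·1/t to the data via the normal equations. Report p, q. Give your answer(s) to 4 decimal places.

p = 2.6868, q = 1.6225

Forming AᵀA = [[6, 139/120]; [139/120, 34801/14400]] and Aᵀy = [18, 211/30]ᵀ gives AᵀA·[p, q]ᵀ = Aᵀy.
Determinant 6·(34801/14400) − (139/120)² = 37897/2880.
p = (18·(34801/14400) − (139/120)·(211/30))/(37897/2880) = 509102/189485; q = (6·(211/30) − (139/120)·18)/(37897/2880) = 61488/37897.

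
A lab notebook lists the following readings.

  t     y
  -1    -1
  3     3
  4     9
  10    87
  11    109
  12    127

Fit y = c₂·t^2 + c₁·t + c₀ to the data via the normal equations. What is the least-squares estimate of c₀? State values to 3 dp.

c₀ = -3.075

Sums needed: Σt^2·t^2 = 45715, Σt^2·t = 4149, Σt^2 = 391, Σt·t = 391, Σt = 39, Σ1 = 6.
Right-hand side: Σt^2·y = 40347, Σt·y = 3639, Σy = 334.
Solving the 3×3 system (Gaussian elimination) gives c₂ = 58537/59470, c₁ = -247137/297350, c₀ = -24064/7825.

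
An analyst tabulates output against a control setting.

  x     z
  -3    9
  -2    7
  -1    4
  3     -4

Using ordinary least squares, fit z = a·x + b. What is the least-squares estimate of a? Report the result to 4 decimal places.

a = -2.1687

With design matrix A, AᵀA = [[23, -3]; [-3, 4]] and Aᵀz = [-57, 16]ᵀ.
Δ = 23·4 − (-3)² = 83.
a = ((-57)·4 − (-3)·16)/83 = -180/83; b = (23·16 − (-3)·(-57))/83 = 197/83.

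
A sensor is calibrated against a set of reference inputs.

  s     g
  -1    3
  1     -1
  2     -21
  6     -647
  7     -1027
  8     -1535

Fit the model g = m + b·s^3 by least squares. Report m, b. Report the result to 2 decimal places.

m = 1.64, b = -3.00

Entries of AᵀA: Σ1 = 6, Σs^3 = 1079, Σs^3·s^3 = 426515.
Moment sums: Σg = -3228, Σs^3·g = -1278105.
det = 6·426515 − 1079² = 1394849.
m = ((-3228)·426515 − 1079·(-1278105))/1394849 = 2284875/1394849; b = (6·(-1278105) − 1079·(-3228))/1394849 = -4185618/1394849.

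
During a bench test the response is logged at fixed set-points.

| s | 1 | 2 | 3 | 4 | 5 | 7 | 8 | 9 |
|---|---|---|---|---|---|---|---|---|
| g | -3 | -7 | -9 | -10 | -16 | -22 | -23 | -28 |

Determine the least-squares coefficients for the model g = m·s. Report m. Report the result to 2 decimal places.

Compute the Gram sums: Σs·s = 249.
Moment sums: Σs·g = -754.
m = (-754)/249 = -3.02811.

m = -3.03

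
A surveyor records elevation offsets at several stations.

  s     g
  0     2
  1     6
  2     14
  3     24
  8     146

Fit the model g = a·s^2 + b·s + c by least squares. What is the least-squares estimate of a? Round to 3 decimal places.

The normal system XᵀX·[a, b, c]ᵀ = Xᵀg is [[4194, 548, 78]; [548, 78, 14]; [78, 14, 5]]·[a, b, c]ᵀ = [9622, 1274, 192]ᵀ.
Solving the 3×3 system (Gaussian elimination) gives a = 18003/8599, b = 10271/8599, c = 20596/8599.

a = 2.094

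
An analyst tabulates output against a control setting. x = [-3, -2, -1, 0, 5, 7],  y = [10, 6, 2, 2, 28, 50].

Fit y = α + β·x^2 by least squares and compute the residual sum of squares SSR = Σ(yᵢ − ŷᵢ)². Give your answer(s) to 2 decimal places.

Entries of MᵀM: Σ1 = 6, Σx^2 = 88, Σx^2·x^2 = 3124.
For Mᵀy: Σy = 98, Σx^2·y = 3266.
MᵀM·[α, β]ᵀ = Mᵀy becomes [[6, 88]; [88, 3124]]·[α, β]ᵀ = [98, 3266]ᵀ.
Eliminating β: 3124·(row 1) − 88·(row 2) gives 11000·α = 3124·98 − 88·3266 = 18744, so α = 213/125.
Then β = (3266 − 88·(213/125))/3124 = 2743/2750.
Residuals: -1873/2750, 421/1375, -1929/2750, 37/125, 3739/2750, -1593/2750; SSR = 4567/1375.

SSR = 3.32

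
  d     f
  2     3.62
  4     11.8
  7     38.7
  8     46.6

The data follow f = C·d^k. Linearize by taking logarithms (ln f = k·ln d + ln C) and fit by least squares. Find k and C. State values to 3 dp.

k = 1.876, C = 0.952

Let Y = ln f. Fitting Y = k·ln d + ln C by least squares:
XᵀX = [[10.5129, 6.1048]; [6.1048, 4]], rhs = [19.4155, 11.2520]ᵀ  (here Σln d = 6.1048, Σ(ln d)² = 10.5129, Σln f = 11.2520, Σln d·ln f = 19.4155).
Δ = 10.5129·4 − (6.1048)² = 4.7831; k = (19.4155·4 − 6.1048·11.2520)/4.7831 = 1.87554, ln C = (10.5129·11.2520 − 6.1048·19.4155)/4.7831 = -0.04945, so C = exp(-0.04945) = 0.95176.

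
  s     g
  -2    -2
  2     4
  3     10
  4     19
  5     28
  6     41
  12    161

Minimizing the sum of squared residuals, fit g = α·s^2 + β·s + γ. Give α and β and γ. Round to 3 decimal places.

Sums needed: Σs^2·s^2 = 23026, Σs^2·s = 2160, Σs^2 = 238, Σs·s = 238, Σs = 30, Σ1 = 7.
And Σs^2·g = 25762, Σs·g = 2436, Σg = 261.
Row-reducing yields α = 605782/585561, β = 12961/10273, γ = -1929715/585561.

α = 1.035, β = 1.262, γ = -3.295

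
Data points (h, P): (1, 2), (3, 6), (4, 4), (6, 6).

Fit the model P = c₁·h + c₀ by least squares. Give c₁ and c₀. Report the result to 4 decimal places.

Normal-equation sums: Σh·h = 62, Σh = 14, Σ1 = 4.
For MᵀP: Σh·P = 72, ΣP = 18.
Eliminating c₀: 4·(row 1) − 14·(row 2) gives 52·c₁ = 4·72 − 14·18 = 36, so c₁ = 9/13.
Then c₀ = (18 − 14·(9/13))/4 = 27/13.

c₁ = 0.6923, c₀ = 2.0769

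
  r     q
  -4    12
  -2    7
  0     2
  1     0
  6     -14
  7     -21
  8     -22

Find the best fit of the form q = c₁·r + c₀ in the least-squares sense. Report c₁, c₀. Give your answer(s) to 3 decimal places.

Forming XᵀX = [[170, 16]; [16, 7]] and Xᵀq = [-469, -36]ᵀ gives XᵀX·[c₁, c₀]ᵀ = Xᵀq.
Eliminating c₀: 7·(row 1) − 16·(row 2) gives 934·c₁ = 7·(-469) − 16·(-36) = -2707, so c₁ = -2707/934.
Then c₀ = ((-36) − 16·(-2707/934))/7 = 692/467.

c₁ = -2.898, c₀ = 1.482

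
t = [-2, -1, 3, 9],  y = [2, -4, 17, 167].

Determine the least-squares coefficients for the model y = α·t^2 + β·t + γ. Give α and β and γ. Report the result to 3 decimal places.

XᵀX·[α, β, γ]ᵀ = Xᵀy reads: 6659·α + 747·β + 95·γ = 13684;  747·α + 95·β + 9·γ = 1554;  95·α + 9·β + 4·γ = 182.
Solving the 3×3 system (Gaussian elimination) gives α = 35787/17900, β = 18771/17900, γ = -38863/8950.

α = 1.999, β = 1.049, γ = -4.342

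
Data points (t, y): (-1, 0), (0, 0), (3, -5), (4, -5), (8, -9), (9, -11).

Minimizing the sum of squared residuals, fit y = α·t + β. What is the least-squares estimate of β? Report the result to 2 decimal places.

The normal equations are: 171·α + 23·β = -206;  23·α + 6·β = -30.
(Σt·t = 171, Σt = 23, Σ1 = 6, Σt·y = -206, Σy = -30.)
det = 171·6 − 23² = 497.
α = ((-206)·6 − 23·(-30))/497 = -78/71; β = (171·(-30) − 23·(-206))/497 = -56/71.

β = -0.79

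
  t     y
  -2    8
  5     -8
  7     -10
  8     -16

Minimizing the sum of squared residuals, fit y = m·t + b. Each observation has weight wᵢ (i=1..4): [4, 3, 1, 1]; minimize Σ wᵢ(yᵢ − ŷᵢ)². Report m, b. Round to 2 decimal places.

m = -2.25, b = 3.50

Entries of AᵀWA: Σwᵢ·t·t = 204, Σwᵢ·t = 22, Σwᵢ·1 = 9.
Moment sums: Σwᵢ·t·y = -382, Σwᵢ·y = -18.
AᵀWA·[m, b]ᵀ = AᵀWy becomes [[204, 22]; [22, 9]]·[m, b]ᵀ = [-382, -18]ᵀ.
det = 204·9 − 22² = 1352.
m = ((-382)·9 − 22·(-18))/1352 = -9/4; b = (204·(-18) − 22·(-382))/1352 = 7/2.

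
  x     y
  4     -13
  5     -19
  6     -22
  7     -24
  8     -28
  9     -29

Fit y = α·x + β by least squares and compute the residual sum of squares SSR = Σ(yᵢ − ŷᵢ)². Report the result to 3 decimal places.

SSR = 7.771

Entries of AᵀA: Σx·x = 271, Σx = 39, Σ1 = 6.
Moment sums: Σx·y = -932, Σy = -135.
So AᵀA·[α, β]ᵀ = Aᵀy: [[271, 39]; [39, 6]]·[α, β]ᵀ = [-932, -135]ᵀ.
det = 271·6 − 39² = 105.
α = ((-932)·6 − 39·(-135))/105 = -109/35; β = (271·(-135) − 39·(-932))/105 = -79/35.
Residuals: 12/7, -41/35, -37/35, 2/35, -29/35, 9/7; SSR = 272/35.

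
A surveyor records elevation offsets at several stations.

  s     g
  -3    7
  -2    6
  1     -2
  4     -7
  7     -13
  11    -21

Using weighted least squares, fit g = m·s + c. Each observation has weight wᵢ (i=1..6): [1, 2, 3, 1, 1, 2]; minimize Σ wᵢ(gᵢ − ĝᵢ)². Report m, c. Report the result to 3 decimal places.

m = -2.017, c = 0.949

Setting ∂/∂m … = 0 gives: 327·m + 29·c = -632;  29·m + 10·c = -49.
Eliminating c: 10·(row 1) − 29·(row 2) gives 2429·m = 10·(-632) − 29·(-49) = -4899, so m = -4899/2429.
Then c = ((-49) − 29·(-4899/2429))/10 = 2305/2429.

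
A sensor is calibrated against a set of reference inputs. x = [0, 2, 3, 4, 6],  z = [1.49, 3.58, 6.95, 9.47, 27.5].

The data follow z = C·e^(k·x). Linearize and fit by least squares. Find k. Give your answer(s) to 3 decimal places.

k = 0.486

Let Y = ln z. Fitting Y = k·x + ln C by least squares:
Σx = 15.0000, Σ(x)² = 65.0000, Σln z = 9.1752, Σx·ln z = 37.2446.
Equations: 65.0000·k + 15.0000·ln C = 37.2446;  15.0000·k + 5·ln C = 9.1752.
Δ = 65.0000·5 − (15.0000)² = 100.0000; k = (37.2446·5 − 15.0000·9.1752)/100.0000 = 0.48595, ln C = (65.0000·9.1752 − 15.0000·37.2446)/100.0000 = 0.37719.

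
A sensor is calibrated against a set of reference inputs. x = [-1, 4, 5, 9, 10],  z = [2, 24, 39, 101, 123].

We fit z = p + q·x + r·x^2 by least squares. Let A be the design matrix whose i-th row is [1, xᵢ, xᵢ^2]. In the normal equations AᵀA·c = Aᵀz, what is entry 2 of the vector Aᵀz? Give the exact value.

2428

Entry 2 ↔ basis x, so (Aᵀz)_{2} = Σᵢ (x)·zᵢ = (-1)·(2) + (4)·(24) + (5)·(39) + (9)·(101) + (10)·(123) = 2428.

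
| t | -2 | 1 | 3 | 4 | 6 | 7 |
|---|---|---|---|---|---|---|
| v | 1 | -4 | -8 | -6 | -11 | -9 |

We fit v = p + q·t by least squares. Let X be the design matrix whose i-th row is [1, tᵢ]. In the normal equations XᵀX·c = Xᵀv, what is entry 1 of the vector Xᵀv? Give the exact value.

Entry 1 ↔ basis 1, so (Xᵀv)_{1} = Σᵢ vᵢ = (1)·(1) + (1)·(-4) + (1)·(-8) + (1)·(-6) + (1)·(-11) + (1)·(-9) = -37.

-37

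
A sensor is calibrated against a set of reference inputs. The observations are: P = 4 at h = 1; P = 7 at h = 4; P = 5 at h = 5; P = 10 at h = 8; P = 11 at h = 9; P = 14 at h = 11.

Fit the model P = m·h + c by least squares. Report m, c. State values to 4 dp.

m = 0.9950, c = 2.1980

MᵀM·[m, c]ᵀ = MᵀP reads: 308·m + 38·c = 390;  38·m + 6·c = 51.
det = 308·6 − 38² = 404.
m = (390·6 − 38·51)/404 = 201/202; c = (308·51 − 38·390)/404 = 222/101.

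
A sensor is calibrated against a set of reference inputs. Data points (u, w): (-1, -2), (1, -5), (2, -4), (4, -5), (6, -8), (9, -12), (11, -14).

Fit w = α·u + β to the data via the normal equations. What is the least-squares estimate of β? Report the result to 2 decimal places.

β = -2.62

Sums needed: Σu·u = 260, Σu = 32, Σ1 = 7.
Right-hand side: Σu·w = -341, Σw = -50.
So AᵀA·[α, β]ᵀ = Aᵀw: [[260, 32]; [32, 7]]·[α, β]ᵀ = [-341, -50]ᵀ.
Δ = 260·7 − 32² = 796.
α = ((-341)·7 − 32·(-50))/796 = -787/796; β = (260·(-50) − 32·(-341))/796 = -522/199.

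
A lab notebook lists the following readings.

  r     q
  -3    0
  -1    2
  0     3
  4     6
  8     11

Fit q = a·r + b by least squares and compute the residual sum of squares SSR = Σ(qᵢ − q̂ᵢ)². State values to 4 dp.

SSR = 0.7254

Sums needed: Σr·r = 90, Σr = 8, Σ1 = 5.
Right-hand side: Σr·q = 110, Σq = 22.
So MᵀM·[a, b]ᵀ = Mᵀq: [[90, 8]; [8, 5]]·[a, b]ᵀ = [110, 22]ᵀ.
Determinant 90·5 − 8² = 386.
a = (110·5 − 8·22)/386 = 187/193; b = (90·22 − 8·110)/386 = 550/193.
Residuals: 11/193, 23/193, 29/193, -140/193, 77/193; SSR = 140/193.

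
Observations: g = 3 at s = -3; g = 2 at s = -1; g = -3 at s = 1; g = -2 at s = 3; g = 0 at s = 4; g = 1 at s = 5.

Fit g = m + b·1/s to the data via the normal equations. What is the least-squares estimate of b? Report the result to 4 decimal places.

Normal-equation sums: Σ1 = 6, Σ1/s = 9/20, Σ1/s·1/s = 8369/3600.
Moment sums: Σg = 1, Σ1/s·g = -97/15.
So AᵀA·[m, b]ᵀ = Aᵀg: [[6, 9/20]; [9/20, 8369/3600]]·[m, b]ᵀ = [1, -97/15]ᵀ.
det = 6·(8369/3600) − (9/20)² = 3299/240.
m = (1·(8369/3600) − (9/20)·(-97/15))/(3299/240) = 3769/9897; b = (6·(-97/15) − (9/20)·1)/(3299/240) = -9420/3299.

b = -2.8554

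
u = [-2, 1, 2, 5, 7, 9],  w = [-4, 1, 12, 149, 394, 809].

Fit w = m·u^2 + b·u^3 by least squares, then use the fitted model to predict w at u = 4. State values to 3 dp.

The normal system XᵀX·[m, b]ᵀ = Xᵀw is [[9620, 78982]; [78982, 664844]]·[m, b]ᵀ = [88593, 743657]ᵀ.
Δ = 9620·664844 − 78982² = 157642956.
m = (88593·664844 − 78982·743657)/157642956 = 82503659/78821478; b = (9620·743657 − 78982·88593)/157642956 = 78364007/78821478.
At u = 4: ŵ = (82503659/78821478)·(16) + (78364007/78821478)·(64) = 3167677496/39410739.

ŵ = 80.376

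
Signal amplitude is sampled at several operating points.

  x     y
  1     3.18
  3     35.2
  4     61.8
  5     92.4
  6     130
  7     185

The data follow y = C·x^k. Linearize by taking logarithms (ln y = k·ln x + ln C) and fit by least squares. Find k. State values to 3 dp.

Taking logs, ln y = k·ln x + ln C, so regress ln y on ln x.
Σln x = 7.8320, Σ(ln x)² = 12.7160, Σln y = 23.4558, Σln x·ln y = 35.7935.
Equations: 12.7160·k + 7.8320·ln C = 35.7935;  7.8320·k + 6·ln C = 23.4558.
Slope k = (n·Σln x·ln y − Σln x·Σln y)/(n·Σ(ln x)² − (Σln x)²) = (6·35.7935 − 7.8320·23.4558)/14.9557 = 2.07642; ln C = (Σln y − k·Σln x)/n = 1.19888.

k = 2.076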